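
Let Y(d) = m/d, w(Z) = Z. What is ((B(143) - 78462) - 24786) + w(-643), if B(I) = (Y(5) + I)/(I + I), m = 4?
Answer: -148563411/1430 ≈ -1.0389e+5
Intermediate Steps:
Y(d) = 4/d
B(I) = (⅘ + I)/(2*I) (B(I) = (4/5 + I)/(I + I) = (4*(⅕) + I)/((2*I)) = (⅘ + I)*(1/(2*I)) = (⅘ + I)/(2*I))
((B(143) - 78462) - 24786) + w(-643) = (((⅒)*(4 + 5*143)/143 - 78462) - 24786) - 643 = (((⅒)*(1/143)*(4 + 715) - 78462) - 24786) - 643 = (((⅒)*(1/143)*719 - 78462) - 24786) - 643 = ((719/1430 - 78462) - 24786) - 643 = (-112199941/1430 - 24786) - 643 = -147643921/1430 - 643 = -148563411/1430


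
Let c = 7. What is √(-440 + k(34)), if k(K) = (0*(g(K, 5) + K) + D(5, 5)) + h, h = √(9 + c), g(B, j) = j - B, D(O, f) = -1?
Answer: I*√437 ≈ 20.905*I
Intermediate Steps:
h = 4 (h = √(9 + 7) = √16 = 4)
k(K) = 3 (k(K) = (0*((5 - K) + K) - 1) + 4 = (0*5 - 1) + 4 = (0 - 1) + 4 = -1 + 4 = 3)
√(-440 + k(34)) = √(-440 + 3) = √(-437) = I*√437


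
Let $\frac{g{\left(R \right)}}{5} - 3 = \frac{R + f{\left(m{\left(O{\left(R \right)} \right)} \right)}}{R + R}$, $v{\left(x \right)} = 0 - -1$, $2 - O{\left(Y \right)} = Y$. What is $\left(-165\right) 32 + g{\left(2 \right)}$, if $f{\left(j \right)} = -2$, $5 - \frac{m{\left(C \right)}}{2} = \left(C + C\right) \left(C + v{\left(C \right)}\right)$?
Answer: $-5265$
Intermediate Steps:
$O{\left(Y \right)} = 2 - Y$
$v{\left(x \right)} = 1$ ($v{\left(x \right)} = 0 + 1 = 1$)
$m{\left(C \right)} = 10 - 4 C \left(1 + C\right)$ ($m{\left(C \right)} = 10 - 2 \left(C + C\right) \left(C + 1\right) = 10 - 2 \cdot 2 C \left(1 + C\right) = 10 - 4 C \left(1 + C\right)$)
$g{\left(R \right)} = 15 + \frac{5 \left(-2 + R\right)}{2 R}$ ($g{\left(R \right)} = 15 + 5 \frac{R - 2}{R + R} = 15 + 5 \frac{-2 + R}{2 R} = 15 + \frac{5 \left(-2 + R\right)}{2 R}$)
$\left(-165\right) 32 + g{\left(2 \right)} = \left(-165\right) 32 + \left(\frac{35}{2} - \frac{5}{2}\right) = -5280 + \left(\frac{35}{2} - \frac{5}{2}\right) = -5280 + 15 = -5265$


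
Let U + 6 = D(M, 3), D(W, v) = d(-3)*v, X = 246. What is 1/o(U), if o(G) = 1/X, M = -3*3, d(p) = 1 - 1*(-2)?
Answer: 246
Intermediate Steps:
d(p) = 3 (d(p) = 1 + 2 = 3)
M = -9
D(W, v) = 3*v
U = 3 (U = -6 + 3*3 = -6 + 9 = 3)
o(G) = 1/246
1/o(U) = 1/(1/246) = 246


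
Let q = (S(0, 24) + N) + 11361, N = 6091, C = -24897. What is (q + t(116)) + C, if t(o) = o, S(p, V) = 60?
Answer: -7269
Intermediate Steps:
q = 17512 (q = (60 + 6091) + 11361 = 6151 + 11361 = 17512)
(q + t(116)) + C = (17512 + 116) - 24897 = 17628 - 24897 = -7269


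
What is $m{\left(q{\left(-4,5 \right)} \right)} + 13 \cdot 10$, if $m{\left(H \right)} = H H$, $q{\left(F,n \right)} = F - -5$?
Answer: $131$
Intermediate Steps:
$q{\left(F,n \right)} = 5 + F$ ($q{\left(F,n \right)} = F + 5 = 5 + F$)
$m{\left(H \right)} = H^{2}$
$m{\left(q{\left(-4,5 \right)} \right)} + 13 \cdot 10 = \left(5 - 4\right)^{2} + 13 \cdot 10 = 1^{2} + 130 = 1 + 130 = 131$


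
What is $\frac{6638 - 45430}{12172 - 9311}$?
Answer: $- \frac{38792}{2861} \approx -13.559$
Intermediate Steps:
$\frac{6638 - 45430}{12172 - 9311} = - \frac{38792}{2861}$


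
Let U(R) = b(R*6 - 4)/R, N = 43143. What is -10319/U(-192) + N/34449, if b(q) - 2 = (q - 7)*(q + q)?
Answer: 10236522947/5146026069 ≈ 1.9892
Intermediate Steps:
b(q) = 2 + 2*q*(-7 + q) (b(q) = 2 + (q - 7)*(q + q) = 2 + (-7 + q)*(2*q) = 2 + 2*q*(-7 + q))
U(R) = (58 - 84*R + 2*(-4 + 6*R)²)/R (U(R) = (2 - 14*(R*6 - 4) + 2*(R*6 - 4)²)/R = (2 - 14*(6*R - 4) + 2*(6*R - 4)²)/R = (2 - 14*(-4 + 6*R) + 2*(-4 + 6*R)²)/R = (2 + (56 - 84*R) + 2*(-4 + 6*R)²)/R = (58 - 84*R + 2*(-4 + 6*R)²)/R)
-10319/U(-192) + N/34449 = -10319/(-180 + 72*(-192) + 90/(-192)) + 43143/34449 = -10319/(-180 - 13824 + 90*(-1/192)) + 43143*(1/34449) = -10319/(-180 - 13824 - 15/32) + 14381/11483 = -10319/(-448143/32) + 14381/11483 = -10319*(-32/448143) + 14381/11483 = 330208/448143 + 14381/11483 = 10236522947/5146026069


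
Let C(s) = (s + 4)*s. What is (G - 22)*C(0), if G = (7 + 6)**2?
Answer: 0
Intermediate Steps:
C(s) = s*(4 + s) (C(s) = (4 + s)*s = s*(4 + s))
G = 169 (G = 13**2 = 169)
(G - 22)*C(0) = (169 - 22)*(0*(4 + 0)) = 147*(0*4) = 147*0 = 0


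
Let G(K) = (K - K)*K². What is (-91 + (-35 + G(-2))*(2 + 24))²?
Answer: 1002001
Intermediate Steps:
G(K) = 0 (G(K) = 0*K² = 0)
(-91 + (-35 + G(-2))*(2 + 24))² = (-91 + (-35 + 0)*(2 + 24))² = (-91 - 35*26)² = (-91 - 910)² = (-1001)² = 1002001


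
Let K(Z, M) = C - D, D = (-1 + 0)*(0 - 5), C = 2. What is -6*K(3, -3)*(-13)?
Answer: -234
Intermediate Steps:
D = 5 (D = -1*(-5) = 5)
K(Z, M) = -3 (K(Z, M) = 2 - 1*5 = 2 - 5 = -3)
-6*K(3, -3)*(-13) = -6*(-3)*(-13) = 18*(-13) = -234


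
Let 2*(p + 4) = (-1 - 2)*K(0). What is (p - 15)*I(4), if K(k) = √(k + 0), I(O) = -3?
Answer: 57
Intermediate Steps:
K(k) = √k
p = -4 (p = -4 + ((-1 - 2)*√0)/2 = -4 + (-3*0)/2 = -4 + (½)*0 = -4 + 0 = -4)
(p - 15)*I(4) = (-4 - 15)*(-3) = -19*(-3) = 57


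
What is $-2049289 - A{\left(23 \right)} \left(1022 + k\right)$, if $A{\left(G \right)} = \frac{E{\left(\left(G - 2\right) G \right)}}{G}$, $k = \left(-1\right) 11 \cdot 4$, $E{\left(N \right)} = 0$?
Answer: $-2049289$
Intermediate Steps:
$k = -44$ ($k = \left(-11\right) 4 = -44$)
$A{\left(G \right)} = 0$ ($A{\left(G \right)} = \frac{0}{G} = 0$)
$-2049289 - A{\left(23 \right)} \left(1022 + k\right) = -2049289 - 0 \left(1022 - 44\right) = -2049289 - 0 \cdot 978 = -2049289 - 0 = -2049289 + 0 = -2049289$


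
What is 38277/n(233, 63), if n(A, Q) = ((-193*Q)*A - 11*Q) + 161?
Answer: -38277/2833579 ≈ -0.013508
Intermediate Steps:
n(A, Q) = 161 - 11*Q - 193*A*Q (n(A, Q) = (-193*A*Q - 11*Q) + 161 = (-11*Q - 193*A*Q) + 161 = 161 - 11*Q - 193*A*Q)
38277/n(233, 63) = 38277/(161 - 11*63 - 193*233*63) = 38277/(161 - 693 - 2833047) = 38277/(-2833579) = 38277*(-1/2833579) = -38277/2833579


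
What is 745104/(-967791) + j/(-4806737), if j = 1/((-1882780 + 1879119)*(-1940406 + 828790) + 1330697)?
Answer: -4860069749661525822165/6312584234005826602397 ≈ -0.76990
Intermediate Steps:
j = 1/4070956873 (j = 1/(-3661*(-1111616) + 1330697) = 1/(4069626176 + 1330697) = 1/4070956873 ≈ 2.4564e-10)
745104/(-967791) + j/(-4806737) = 745104/(-967791) + (1/4070956873)/(-4806737) = 745104*(-1/967791) + (1/4070956873)*(-1/4806737) = -248368/322597 - 1/19568019026853401 = -4860069749661525822165/6312584234005826602397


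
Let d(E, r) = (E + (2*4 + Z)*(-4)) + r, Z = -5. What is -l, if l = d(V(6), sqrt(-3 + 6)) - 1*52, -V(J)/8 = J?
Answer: 112 - sqrt(3) ≈ 110.27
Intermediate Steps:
V(J) = -8*J
d(E, r) = -12 + E + r (d(E, r) = (E + (2*4 - 5)*(-4)) + r = (E + (8 - 5)*(-4)) + r = (E + 3*(-4)) + r = (E - 12) + r = (-12 + E) + r = -12 + E + r)
l = -112 + sqrt(3) (l = (-12 - 8*6 + sqrt(-3 + 6)) - 1*52 = (-12 - 48 + sqrt(3)) - 52 = (-60 + sqrt(3)) - 52 = -112 + sqrt(3) ≈ -110.27)
-l = -(-112 + sqrt(3)) = 112 - sqrt(3)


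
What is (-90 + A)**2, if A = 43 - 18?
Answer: 4225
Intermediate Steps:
A = 25
(-90 + A)**2 = (-90 + 25)**2 = (-65)**2 = 4225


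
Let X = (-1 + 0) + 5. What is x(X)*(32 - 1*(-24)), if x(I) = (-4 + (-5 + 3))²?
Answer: 2016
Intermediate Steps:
X = 4 (X = -1 + 5 = 4)
x(I) = 36 (x(I) = (-4 - 2)² = (-6)² = 36)
x(X)*(32 - 1*(-24)) = 36*(32 - 1*(-24)) = 36*(32 + 24) = 36*56 = 2016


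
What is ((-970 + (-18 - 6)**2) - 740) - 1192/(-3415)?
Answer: -3871418/3415 ≈ -1133.7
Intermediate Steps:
((-970 + (-18 - 6)**2) - 740) - 1192/(-3415) = ((-970 + (-24)**2) - 740) - 1192*(-1)/3415 = ((-970 + 576) - 740) - 1*(-1192/3415) = (-394 - 740) + 1192/3415 = -1134 + 1192/3415 = -3871418/3415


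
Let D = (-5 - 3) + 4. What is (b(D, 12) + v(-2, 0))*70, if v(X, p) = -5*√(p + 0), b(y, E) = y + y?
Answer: -560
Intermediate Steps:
D = -4 (D = -8 + 4 = -4)
b(y, E) = 2*y
v(X, p) = -5*√p
(b(D, 12) + v(-2, 0))*70 = (2*(-4) - 5*√0)*70 = (-8 - 5*0)*70 = (-8 + 0)*70 = -8*70 = -560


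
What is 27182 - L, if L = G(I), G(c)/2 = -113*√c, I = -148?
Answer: 27182 + 452*I*√37 ≈ 27182.0 + 2749.4*I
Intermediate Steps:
G(c) = -226*√c (G(c) = 2*(-113*√c) = -226*√c)
L = -452*I*√37 ≈ -2749.4*I
27182 - L = 27182 - (-452)*I*√37 = 27182 + 452*I*√37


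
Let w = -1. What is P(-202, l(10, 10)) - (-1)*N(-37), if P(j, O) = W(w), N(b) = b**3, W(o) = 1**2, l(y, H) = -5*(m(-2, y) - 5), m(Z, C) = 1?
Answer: -50652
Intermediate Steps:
l(y, H) = 20 (l(y, H) = -5*(1 - 5) = -5*(-4) = 20)
W(o) = 1
P(j, O) = 1
P(-202, l(10, 10)) - (-1)*N(-37) = 1 - (-1)*(-37)**3 = 1 - (-1)*(-50653) = 1 - 1*50653 = 1 - 50653 = -50652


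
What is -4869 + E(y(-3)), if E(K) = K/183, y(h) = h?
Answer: -297010/61 ≈ -4869.0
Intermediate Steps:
E(K) = K/183 (E(K) = K*(1/183) = K/183)
-4869 + E(y(-3)) = -4869 + (1/183)*(-3) = -4869 - 1/61 = -297010/61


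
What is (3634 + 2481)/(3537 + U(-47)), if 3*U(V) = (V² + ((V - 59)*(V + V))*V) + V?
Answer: -1223/30369 ≈ -0.040271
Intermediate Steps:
U(V) = V/3 + V²/3 + 2*V²*(-59 + V)/3 (U(V) = ((V² + ((V - 59)*(V + V))*V) + V)/3 = ((V² + ((-59 + V)*(2*V))*V) + V)/3 = ((V² + (2*V*(-59 + V))*V) + V)/3 = ((V² + 2*V²*(-59 + V)) + V)/3 = (V + V² + 2*V²*(-59 + V))/3 = V/3 + V²/3 + 2*V²*(-59 + V)/3)
(3634 + 2481)/(3537 + U(-47)) = (3634 + 2481)/(3537 + (⅓)*(-47)*(1 - 117*(-47) + 2*(-47)²)) = 6115/(3537 + (⅓)*(-47)*(1 + 5499 + 2*2209)) = 6115/(3537 + (⅓)*(-47)*(1 + 5499 + 4418)) = 6115/(3537 + (⅓)*(-47)*9918) = 6115/(3537 - 155382) = 6115/(-151845) = 6115*(-1/151845) = -1223/30369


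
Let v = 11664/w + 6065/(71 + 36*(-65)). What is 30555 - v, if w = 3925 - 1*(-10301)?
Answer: 164389727624/5379799 ≈ 30557.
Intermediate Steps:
w = 14226 (w = 3925 + 10301 = 14226)
v = -9969179/5379799 (v = 11664/14226 + 6065/(71 + 36*(-65)) = 11664*(1/14226) + 6065/(71 - 2340) = 1944/2371 + 6065/(-2269) = 1944/2371 + 6065*(-1/2269) = 1944/2371 - 6065/2269 = -9969179/5379799 ≈ -1.8531)
30555 - v = 30555 - 1*(-9969179/5379799) = 30555 + 9969179/5379799 = 164389727624/5379799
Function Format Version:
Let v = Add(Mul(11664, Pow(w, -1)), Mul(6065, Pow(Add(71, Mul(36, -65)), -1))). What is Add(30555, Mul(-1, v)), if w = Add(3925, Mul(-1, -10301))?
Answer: Rational(164389727624, 5379799) ≈ 30557.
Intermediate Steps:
w = 14226 (w = Add(3925, 10301) = 14226)
v = Rational(-9969179, 5379799) (v = Add(Mul(11664, Pow(14226, -1)), Mul(6065, Pow(Add(71, Mul(36, -65)), -1))) = Add(Mul(11664, Rational(1, 14226)), Mul(6065, Pow(Add(71, -2340), -1))) = Add(Rational(1944, 2371), Mul(6065, Pow(-2269, -1))) = Add(Rational(1944, 2371), Mul(6065, Rational(-1, 2269))) = Add(Rational(1944, 2371), Rational(-6065, 2269)) = Rational(-9969179, 5379799) ≈ -1.8531)
Add(30555, Mul(-1, v)) = Add(30555, Mul(-1, Rational(-9969179, 5379799))) = Add(30555, Rational(9969179, 5379799)) = Rational(164389727624, 5379799)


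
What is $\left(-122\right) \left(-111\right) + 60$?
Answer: $13602$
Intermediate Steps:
$\left(-122\right) \left(-111\right) + 60 = 13542 + 60 = 13602$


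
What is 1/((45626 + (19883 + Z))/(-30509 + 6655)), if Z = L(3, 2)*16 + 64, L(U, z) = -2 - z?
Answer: -23854/65509 ≈ -0.36413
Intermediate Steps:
Z = 0 (Z = (-2 - 1*2)*16 + 64 = (-2 - 2)*16 + 64 = -4*16 + 64 = -64 + 64 = 0)
1/((45626 + (19883 + Z))/(-30509 + 6655)) = 1/((45626 + (19883 + 0))/(-30509 + 6655)) = 1/((45626 + 19883)/(-23854)) = 1/(65509*(-1/23854)) = 1/(-65509/23854) = -23854/65509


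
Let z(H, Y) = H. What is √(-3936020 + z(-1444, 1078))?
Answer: 6*I*√109374 ≈ 1984.3*I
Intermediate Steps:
√(-3936020 + z(-1444, 1078)) = √(-3936020 - 1444) = √(-3937464) = 6*I*√109374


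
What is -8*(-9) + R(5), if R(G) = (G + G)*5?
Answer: 122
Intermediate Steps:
R(G) = 10*G (R(G) = (2*G)*5 = 10*G)
-8*(-9) + R(5) = -8*(-9) + 10*5 = 72 + 50 = 122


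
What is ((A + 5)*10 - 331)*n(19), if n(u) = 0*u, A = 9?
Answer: 0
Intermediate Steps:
n(u) = 0
((A + 5)*10 - 331)*n(19) = ((9 + 5)*10 - 331)*0 = (14*10 - 331)*0 = (140 - 331)*0 = -191*0 = 0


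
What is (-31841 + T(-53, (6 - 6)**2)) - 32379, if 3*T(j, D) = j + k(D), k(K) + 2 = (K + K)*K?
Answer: -192715/3 ≈ -64238.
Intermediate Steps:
k(K) = -2 + 2*K**2 (k(K) = -2 + (K + K)*K = -2 + (2*K)*K = -2 + 2*K**2)
T(j, D) = -2/3 + j/3 + 2*D**2/3 (T(j, D) = (j + (-2 + 2*D**2))/3 = (-2 + j + 2*D**2)/3 = -2/3 + j/3 + 2*D**2/3)
(-31841 + T(-53, (6 - 6)**2)) - 32379 = (-31841 + (-2/3 + (1/3)*(-53) + 2*((6 - 6)**2)**2/3)) - 32379 = (-31841 + (-2/3 - 53/3 + 2*(0**2)**2/3)) - 32379 = (-31841 + (-2/3 - 53/3 + (2/3)*0**2)) - 32379 = (-31841 + (-2/3 - 53/3 + (2/3)*0)) - 32379 = (-31841 + (-2/3 - 53/3 + 0)) - 32379 = (-31841 - 55/3) - 32379 = -95578/3 - 32379 = -192715/3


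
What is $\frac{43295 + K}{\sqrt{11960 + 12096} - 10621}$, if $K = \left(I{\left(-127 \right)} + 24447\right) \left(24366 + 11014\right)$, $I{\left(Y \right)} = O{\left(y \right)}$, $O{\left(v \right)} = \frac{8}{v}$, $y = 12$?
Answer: $- \frac{5512310098945}{67668951} - \frac{1038002090 \sqrt{6014}}{67668951} \approx -82650.0$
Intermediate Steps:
$I{\left(Y \right)} = \frac{2}{3}$ ($I{\left(Y \right)} = \frac{8}{12} = 8 \cdot \frac{1}{12} = \frac{2}{3}$)
$K = \frac{2594875340}{3}$ ($K = \left(\frac{2}{3} + 24447\right) \left(24366 + 11014\right) = \frac{73343}{3} \cdot 35380 = \frac{2594875340}{3} \approx 8.6496 \cdot 10^{8}$)
$\frac{43295 + K}{\sqrt{11960 + 12096} - 10621} = \frac{43295 + \frac{2594875340}{3}}{\sqrt{11960 + 12096} - 10621} = \frac{2595005225}{3 \left(\sqrt{24056} - 10621\right)} = \frac{2595005225}{3 \left(2 \sqrt{6014} - 10621\right)} = \frac{2595005225}{3 \left(-10621 + 2 \sqrt{6014}\right)}$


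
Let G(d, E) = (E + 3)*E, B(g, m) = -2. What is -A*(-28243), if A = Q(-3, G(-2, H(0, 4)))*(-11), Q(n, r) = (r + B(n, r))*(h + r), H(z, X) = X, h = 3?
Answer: -250402438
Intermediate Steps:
G(d, E) = E*(3 + E) (G(d, E) = (3 + E)*E = E*(3 + E))
Q(n, r) = (-2 + r)*(3 + r) (Q(n, r) = (r - 2)*(3 + r) = (-2 + r)*(3 + r))
A = -8866 (A = (-6 + 4*(3 + 4) + (4*(3 + 4))²)*(-11) = (-6 + 4*7 + (4*7)²)*(-11) = (-6 + 28 + 28²)*(-11) = (-6 + 28 + 784)*(-11) = 806*(-11) = -8866)
-A*(-28243) = -(-8866)*(-28243) = -1*250402438 = -250402438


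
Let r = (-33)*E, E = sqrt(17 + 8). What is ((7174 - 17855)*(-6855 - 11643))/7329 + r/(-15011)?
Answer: 988610542601/36671873 ≈ 26958.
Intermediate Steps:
E = 5 (E = sqrt(25) = 5)
r = -165 (r = -33*5 = -165)
((7174 - 17855)*(-6855 - 11643))/7329 + r/(-15011) = ((7174 - 17855)*(-6855 - 11643))/7329 - 165/(-15011) = -10681*(-18498)*(1/7329) - 165*(-1/15011) = 197577138*(1/7329) + 165/15011 = 65859046/2443 + 165/15011 = 988610542601/36671873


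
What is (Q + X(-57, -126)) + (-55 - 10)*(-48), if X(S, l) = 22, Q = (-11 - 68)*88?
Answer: -3810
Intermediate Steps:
Q = -6952 (Q = -79*88 = -6952)
(Q + X(-57, -126)) + (-55 - 10)*(-48) = (-6952 + 22) + (-55 - 10)*(-48) = -6930 - 65*(-48) = -6930 + 3120 = -3810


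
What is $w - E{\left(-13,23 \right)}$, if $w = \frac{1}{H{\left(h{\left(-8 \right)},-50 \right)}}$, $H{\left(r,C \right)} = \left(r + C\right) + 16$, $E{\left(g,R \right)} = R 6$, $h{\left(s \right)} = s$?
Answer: $- \frac{5797}{42} \approx -138.02$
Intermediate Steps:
$E{\left(g,R \right)} = 6 R$
$H{\left(r,C \right)} = 16 + C + r$ ($H{\left(r,C \right)} = \left(C + r\right) + 16 = 16 + C + r$)
$w = - \frac{1}{42}$ ($w = \frac{1}{16 - 50 - 8} = \frac{1}{-42} = - \frac{1}{42} \approx -0.02381$)
$w - E{\left(-13,23 \right)} = - \frac{1}{42} - 6 \cdot 23 = - \frac{1}{42} - 138 = - \frac{5797}{42}$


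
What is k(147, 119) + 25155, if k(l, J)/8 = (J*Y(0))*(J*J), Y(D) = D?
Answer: 25155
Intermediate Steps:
k(l, J) = 0 (k(l, J) = 8*((J*0)*(J*J)) = 8*(0*J**2) = 8*0 = 0)
k(147, 119) + 25155 = 0 + 25155 = 25155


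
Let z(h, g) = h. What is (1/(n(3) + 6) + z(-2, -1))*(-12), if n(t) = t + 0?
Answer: 68/3 ≈ 22.667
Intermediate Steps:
n(t) = t
(1/(n(3) + 6) + z(-2, -1))*(-12) = (1/(3 + 6) - 2)*(-12) = (1/9 - 2)*(-12) = (⅑ - 2)*(-12) = -17/9*(-12) = 68/3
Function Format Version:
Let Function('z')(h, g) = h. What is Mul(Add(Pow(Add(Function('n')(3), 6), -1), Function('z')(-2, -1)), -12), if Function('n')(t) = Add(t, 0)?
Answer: Rational(68, 3) ≈ 22.667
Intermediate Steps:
Function('n')(t) = t
Mul(Add(Pow(Add(Function('n')(3), 6), -1), Function('z')(-2, -1)), -12) = Mul(Add(Pow(Add(3, 6), -1), -2), -12) = Mul(Add(Pow(9, -1), -2), -12) = Mul(Add(Rational(1, 9), -2), -12) = Mul(Rational(-17, 9), -12) = Rational(68, 3)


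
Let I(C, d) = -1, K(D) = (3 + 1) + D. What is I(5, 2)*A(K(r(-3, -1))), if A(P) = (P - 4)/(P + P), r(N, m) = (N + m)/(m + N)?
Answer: -⅒ ≈ -0.10000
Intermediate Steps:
r(N, m) = 1 (r(N, m) = (N + m)/(N + m) = 1)
K(D) = 4 + D
A(P) = (-4 + P)/(2*P) (A(P) = (-4 + P)/((2*P)) = (-4 + P)*(1/(2*P)) = (-4 + P)/(2*P))
I(5, 2)*A(K(r(-3, -1))) = -(-4 + (4 + 1))/(2*(4 + 1)) = -(-4 + 5)/(2*5) = -1/(2*5) = -1*⅒ = -⅒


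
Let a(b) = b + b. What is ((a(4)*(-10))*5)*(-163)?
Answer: 65200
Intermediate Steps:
a(b) = 2*b
((a(4)*(-10))*5)*(-163) = (((2*4)*(-10))*5)*(-163) = ((8*(-10))*5)*(-163) = -80*5*(-163) = -400*(-163) = 65200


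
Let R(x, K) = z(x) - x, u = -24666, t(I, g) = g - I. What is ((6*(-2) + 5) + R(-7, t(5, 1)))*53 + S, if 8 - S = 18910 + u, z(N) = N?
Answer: 5393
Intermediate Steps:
R(x, K) = 0 (R(x, K) = x - x = 0)
S = 5764 (S = 8 - (18910 - 24666) = 8 - 1*(-5756) = 8 + 5756 = 5764)
((6*(-2) + 5) + R(-7, t(5, 1)))*53 + S = ((6*(-2) + 5) + 0)*53 + 5764 = ((-12 + 5) + 0)*53 + 5764 = (-7 + 0)*53 + 5764 = -7*53 + 5764 = -371 + 5764 = 5393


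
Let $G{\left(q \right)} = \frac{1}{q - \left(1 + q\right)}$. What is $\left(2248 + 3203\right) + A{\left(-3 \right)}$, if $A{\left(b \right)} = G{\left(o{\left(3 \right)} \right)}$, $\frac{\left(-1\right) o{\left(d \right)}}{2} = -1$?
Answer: $5450$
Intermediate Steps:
$o{\left(d \right)} = 2$ ($o{\left(d \right)} = \left(-2\right) \left(-1\right) = 2$)
$G{\left(q \right)} = -1$ ($G{\left(q \right)} = \frac{1}{-1} = -1$)
$A{\left(b \right)} = -1$
$\left(2248 + 3203\right) + A{\left(-3 \right)} = \left(2248 + 3203\right) - 1 = 5451 - 1 = 5450$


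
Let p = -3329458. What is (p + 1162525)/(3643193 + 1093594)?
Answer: -722311/1578929 ≈ -0.45747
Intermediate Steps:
(p + 1162525)/(3643193 + 1093594) = (-3329458 + 1162525)/(3643193 + 1093594) = -2166933/4736787 = -2166933*1/4736787 = -722311/1578929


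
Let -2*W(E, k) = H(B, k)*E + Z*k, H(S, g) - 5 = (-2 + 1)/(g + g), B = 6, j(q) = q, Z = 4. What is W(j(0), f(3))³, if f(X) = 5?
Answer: -1000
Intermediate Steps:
H(S, g) = 5 - 1/(2*g) (H(S, g) = 5 + (-2 + 1)/(g + g) = 5 - 1/(2*g))
W(E, k) = -2*k - E*(5 - 1/(2*k))/2 (W(E, k) = -((5 - 1/(2*k))*E + 4*k)/2 = -(E*(5 - 1/(2*k)) + 4*k)/2 = -(4*k + E*(5 - 1/(2*k)))/2 = -2*k - E*(5 - 1/(2*k))/2)
W(j(0), f(3))³ = (-2*5 - 5/2*0 + (¼)*0/5)³ = (-10 + 0 + (¼)*0*(⅕))³ = (-10 + 0 + 0)³ = (-10)³ = -1000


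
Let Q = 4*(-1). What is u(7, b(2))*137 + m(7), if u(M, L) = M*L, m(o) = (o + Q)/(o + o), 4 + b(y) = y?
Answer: -26849/14 ≈ -1917.8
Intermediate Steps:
Q = -4
b(y) = -4 + y
m(o) = (-4 + o)/(2*o) (m(o) = (o - 4)/(o + o) = (-4 + o)/((2*o)) = (-4 + o)*(1/(2*o)) = (-4 + o)/(2*o))
u(M, L) = L*M
u(7, b(2))*137 + m(7) = ((-4 + 2)*7)*137 + (½)*(-4 + 7)/7 = -2*7*137 + (½)*(⅐)*3 = -14*137 + 3/14 = -1918 + 3/14 = -26849/14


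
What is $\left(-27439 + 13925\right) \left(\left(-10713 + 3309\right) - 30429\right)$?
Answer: $511275162$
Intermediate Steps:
$\left(-27439 + 13925\right) \left(\left(-10713 + 3309\right) - 30429\right) = - 13514 \left(-7404 - 30429\right) = \left(-13514\right) \left(-37833\right) = 511275162$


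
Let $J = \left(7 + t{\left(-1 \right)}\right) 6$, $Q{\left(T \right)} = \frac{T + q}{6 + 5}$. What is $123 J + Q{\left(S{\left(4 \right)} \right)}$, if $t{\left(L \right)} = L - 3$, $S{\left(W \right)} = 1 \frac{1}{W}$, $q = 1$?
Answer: $\frac{97421}{44} \approx 2214.1$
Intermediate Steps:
$S{\left(W \right)} = \frac{1}{W}$
$t{\left(L \right)} = -3 + L$
$Q{\left(T \right)} = \frac{1}{11} + \frac{T}{11}$ ($Q{\left(T \right)} = \frac{T + 1}{6 + 5} = \frac{1 + T}{11} = \left(1 + T\right) \frac{1}{11} = \frac{1}{11} + \frac{T}{11}$)
$J = 18$ ($J = \left(7 - 4\right) 6 = 3 \cdot 6 = 18$)
$123 J + Q{\left(S{\left(4 \right)} \right)} = 123 \cdot 18 + \left(\frac{1}{11} + \frac{1}{11 \cdot 4}\right) = 2214 + \left(\frac{1}{11} + \frac{1}{11} \cdot \frac{1}{4}\right) = 2214 + \left(\frac{1}{11} + \frac{1}{44}\right) = 2214 + \frac{5}{44} = \frac{97421}{44}$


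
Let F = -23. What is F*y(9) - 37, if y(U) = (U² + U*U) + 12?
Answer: -4039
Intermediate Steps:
y(U) = 12 + 2*U² (y(U) = (U² + U²) + 12 = 2*U² + 12 = 12 + 2*U²)
F*y(9) - 37 = -23*(12 + 2*9²) - 37 = -23*(12 + 2*81) - 37 = -23*(12 + 162) - 37 = -23*174 - 37 = -4002 - 37 = -4039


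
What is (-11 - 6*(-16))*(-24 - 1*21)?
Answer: -3825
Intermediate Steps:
(-11 - 6*(-16))*(-24 - 1*21) = (-11 + 96)*(-24 - 21) = 85*(-45) = -3825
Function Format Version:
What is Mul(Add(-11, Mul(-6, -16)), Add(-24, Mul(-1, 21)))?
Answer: -3825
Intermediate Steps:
Mul(Add(-11, Mul(-6, -16)), Add(-24, Mul(-1, 21))) = Mul(Add(-11, 96), Add(-24, -21)) = Mul(85, -45) = -3825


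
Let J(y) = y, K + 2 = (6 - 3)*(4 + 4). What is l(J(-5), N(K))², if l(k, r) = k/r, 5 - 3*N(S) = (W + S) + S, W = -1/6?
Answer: 8100/54289 ≈ 0.14920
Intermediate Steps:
W = -⅙ (W = -1*⅙ = -⅙ ≈ -0.16667)
K = 22 (K = -2 + (6 - 3)*(4 + 4) = -2 + 3*8 = -2 + 24 = 22)
N(S) = 31/18 - 2*S/3 (N(S) = 5/3 - ((-⅙ + S) + S)/3 = 5/3 - (-⅙ + 2*S)/3 = 5/3 + (1/18 - 2*S/3) = 31/18 - 2*S/3)
l(J(-5), N(K))² = (-5/(31/18 - ⅔*22))² = (-5/(31/18 - 44/3))² = (-5/(-233/18))² = (-5*(-18/233))² = (90/233)² = 8100/54289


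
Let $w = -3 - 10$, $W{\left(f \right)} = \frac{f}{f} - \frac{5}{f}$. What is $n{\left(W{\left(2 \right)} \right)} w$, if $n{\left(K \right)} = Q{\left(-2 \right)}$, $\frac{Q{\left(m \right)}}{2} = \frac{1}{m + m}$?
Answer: $\frac{13}{2} \approx 6.5$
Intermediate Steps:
$W{\left(f \right)} = 1 - \frac{5}{f}$
$Q{\left(m \right)} = \frac{1}{m}$ ($Q{\left(m \right)} = \frac{2}{m + m} = \frac{2}{2 m} = 2 \frac{1}{2 m} = \frac{1}{m}$)
$n{\left(K \right)} = - \frac{1}{2}$ ($n{\left(K \right)} = \frac{1}{-2} = - \frac{1}{2}$)
$w = -13$ ($w = -3 - 10 = -13$)
$n{\left(W{\left(2 \right)} \right)} w = \left(- \frac{1}{2}\right) \left(-13\right) = \frac{13}{2}$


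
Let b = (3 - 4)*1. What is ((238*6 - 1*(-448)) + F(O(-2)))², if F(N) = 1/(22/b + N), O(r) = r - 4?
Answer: 2759085729/784 ≈ 3.5192e+6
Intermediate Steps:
b = -1 (b = -1*1 = -1)
O(r) = -4 + r
F(N) = 1/(-22 + N) (F(N) = 1/(22/(-1) + N) = 1/(22*(-1) + N) = 1/(-22 + N))
((238*6 - 1*(-448)) + F(O(-2)))² = ((238*6 - 1*(-448)) + 1/(-22 + (-4 - 2)))² = ((1428 + 448) + 1/(-22 - 6))² = (1876 + 1/(-28))² = (1876 - 1/28)² = (52527/28)² = 2759085729/784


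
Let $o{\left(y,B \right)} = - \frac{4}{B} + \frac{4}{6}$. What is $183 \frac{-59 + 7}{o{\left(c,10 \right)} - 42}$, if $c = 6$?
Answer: $\frac{71370}{313} \approx 228.02$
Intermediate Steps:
$o{\left(y,B \right)} = \frac{2}{3} - \frac{4}{B}$ ($o{\left(y,B \right)} = - \frac{4}{B} + 4 \cdot \frac{1}{6} = - \frac{4}{B} + \frac{2}{3} = \frac{2}{3} - \frac{4}{B}$)
$183 \frac{-59 + 7}{o{\left(c,10 \right)} - 42} = 183 \frac{-59 + 7}{\left(\frac{2}{3} - \frac{4}{10}\right) - 42} = 183 \left(- \frac{52}{\left(\frac{2}{3} - \frac{2}{5}\right) - 42}\right) = 183 \left(- \frac{52}{\frac{4}{15} - 42}\right) = 183 \left(- \frac{52}{- \frac{626}{15}}\right) = 183 \left(\left(-52\right) \left(- \frac{15}{626}\right)\right) = 183 \cdot \frac{390}{313} = \frac{71370}{313}$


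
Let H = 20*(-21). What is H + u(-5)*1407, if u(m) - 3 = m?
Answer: -3234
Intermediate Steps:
u(m) = 3 + m
H = -420
H + u(-5)*1407 = -420 + (3 - 5)*1407 = -420 - 2*1407 = -420 - 2814 = -3234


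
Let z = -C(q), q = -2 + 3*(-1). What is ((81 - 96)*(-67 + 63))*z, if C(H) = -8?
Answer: 480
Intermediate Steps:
q = -5 (q = -2 - 3 = -5)
z = 8 (z = -1*(-8) = 8)
((81 - 96)*(-67 + 63))*z = ((81 - 96)*(-67 + 63))*8 = -15*(-4)*8 = 60*8 = 480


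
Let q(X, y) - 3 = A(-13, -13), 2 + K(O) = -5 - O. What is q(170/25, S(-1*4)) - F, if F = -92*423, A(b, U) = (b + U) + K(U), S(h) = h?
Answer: 38899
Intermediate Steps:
K(O) = -7 - O (K(O) = -2 + (-5 - O) = -7 - O)
A(b, U) = -7 + b (A(b, U) = (b + U) + (-7 - U) = (U + b) + (-7 - U) = -7 + b)
q(X, y) = -17 (q(X, y) = 3 + (-7 - 13) = 3 - 20 = -17)
F = -38916
q(170/25, S(-1*4)) - F = -17 - 1*(-38916) = -17 + 38916 = 38899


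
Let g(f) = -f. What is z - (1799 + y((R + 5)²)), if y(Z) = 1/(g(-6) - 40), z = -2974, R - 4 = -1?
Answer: -162281/34 ≈ -4773.0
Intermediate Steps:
R = 3 (R = 4 - 1 = 3)
y(Z) = -1/34 (y(Z) = 1/(-1*(-6) - 40) = 1/(6 - 40) = 1/(-34) = -1/34)
z - (1799 + y((R + 5)²)) = -2974 - (1799 - 1/34) = -2974 - 1*61165/34 = -2974 - 61165/34 = -162281/34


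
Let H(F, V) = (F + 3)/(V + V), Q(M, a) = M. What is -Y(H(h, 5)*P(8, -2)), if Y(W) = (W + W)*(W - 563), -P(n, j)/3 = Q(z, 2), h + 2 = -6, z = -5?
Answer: -17115/2 ≈ -8557.5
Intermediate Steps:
h = -8 (h = -2 - 6 = -8)
P(n, j) = 15 (P(n, j) = -3*(-5) = 15)
H(F, V) = (3 + F)/(2*V) (H(F, V) = (3 + F)/((2*V)) = (3 + F)*(1/(2*V)) = (3 + F)/(2*V))
Y(W) = 2*W*(-563 + W) (Y(W) = (2*W)*(-563 + W) = 2*W*(-563 + W))
-Y(H(h, 5)*P(8, -2)) = -2*((½)*(3 - 8)/5)*15*(-563 + ((½)*(3 - 8)/5)*15) = -2*((½)*(⅕)*(-5))*15*(-563 + ((½)*(⅕)*(-5))*15) = -2*(-½*15)*(-563 - ½*15) = -2*(-15)*(-563 - 15/2)/2 = -2*(-15)*(-1141)/(2*2) = -1*17115/2 = -17115/2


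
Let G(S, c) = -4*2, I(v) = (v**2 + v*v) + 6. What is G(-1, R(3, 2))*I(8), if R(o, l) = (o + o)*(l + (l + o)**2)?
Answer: -1072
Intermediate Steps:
I(v) = 6 + 2*v**2 (I(v) = (v**2 + v**2) + 6 = 2*v**2 + 6 = 6 + 2*v**2)
R(o, l) = 2*o*(l + (l + o)**2) (R(o, l) = (2*o)*(l + (l + o)**2) = 2*o*(l + (l + o)**2))
G(S, c) = -8
G(-1, R(3, 2))*I(8) = -8*(6 + 2*8**2) = -8*(6 + 2*64) = -8*(6 + 128) = -8*134 = -1072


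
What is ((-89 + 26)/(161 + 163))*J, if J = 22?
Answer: -77/18 ≈ -4.2778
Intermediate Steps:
((-89 + 26)/(161 + 163))*J = ((-89 + 26)/(161 + 163))*22 = -63/324*22 = -63*1/324*22 = -7/36*22 = -77/18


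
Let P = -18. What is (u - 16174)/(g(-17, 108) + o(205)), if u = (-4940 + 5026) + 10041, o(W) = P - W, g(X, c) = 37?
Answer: 6047/186 ≈ 32.511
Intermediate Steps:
o(W) = -18 - W
u = 10127 (u = 86 + 10041 = 10127)
(u - 16174)/(g(-17, 108) + o(205)) = (10127 - 16174)/(37 + (-18 - 1*205)) = -6047/(37 + (-18 - 205)) = -6047/(37 - 223) = -6047/(-186) = -6047*(-1/186) = 6047/186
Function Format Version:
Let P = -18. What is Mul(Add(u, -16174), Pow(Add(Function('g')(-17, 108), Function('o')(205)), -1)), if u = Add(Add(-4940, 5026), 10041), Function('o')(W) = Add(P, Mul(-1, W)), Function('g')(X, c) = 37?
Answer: Rational(6047, 186) ≈ 32.511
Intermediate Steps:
Function('o')(W) = Add(-18, Mul(-1, W))
u = 10127 (u = Add(86, 10041) = 10127)
Mul(Add(u, -16174), Pow(Add(Function('g')(-17, 108), Function('o')(205)), -1)) = Mul(Add(10127, -16174), Pow(Add(37, Add(-18, Mul(-1, 205))), -1)) = Mul(-6047, Pow(Add(37, Add(-18, -205)), -1)) = Mul(-6047, Pow(Add(37, -223), -1)) = Mul(-6047, Pow(-186, -1)) = Mul(-6047, Rational(-1, 186)) = Rational(6047, 186)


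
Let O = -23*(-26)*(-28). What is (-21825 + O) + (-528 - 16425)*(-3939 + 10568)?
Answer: -112420006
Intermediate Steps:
O = -16744 (O = 598*(-28) = -16744)
(-21825 + O) + (-528 - 16425)*(-3939 + 10568) = (-21825 - 16744) + (-528 - 16425)*(-3939 + 10568) = -38569 - 16953*6629 = -38569 - 112381437 = -112420006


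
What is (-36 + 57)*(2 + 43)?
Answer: 945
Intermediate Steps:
(-36 + 57)*(2 + 43) = 21*45 = 945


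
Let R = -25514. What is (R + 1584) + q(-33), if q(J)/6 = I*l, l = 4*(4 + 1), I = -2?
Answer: -24170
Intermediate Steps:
l = 20 (l = 4*5 = 20)
q(J) = -240 (q(J) = 6*(-2*20) = 6*(-40) = -240)
(R + 1584) + q(-33) = (-25514 + 1584) - 240 = -23930 - 240 = -24170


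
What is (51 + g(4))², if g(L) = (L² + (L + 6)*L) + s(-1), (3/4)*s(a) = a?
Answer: 100489/9 ≈ 11165.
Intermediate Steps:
s(a) = 4*a/3
g(L) = -4/3 + L² + L*(6 + L) (g(L) = (L² + (L + 6)*L) + (4/3)*(-1) = (L² + (6 + L)*L) - 4/3 = (L² + L*(6 + L)) - 4/3 = -4/3 + L² + L*(6 + L))
(51 + g(4))² = (51 + (-4/3 + 2*4² + 6*4))² = (51 + (-4/3 + 2*16 + 24))² = (51 + (-4/3 + 32 + 24))² = (51 + 164/3)² = (317/3)² = 100489/9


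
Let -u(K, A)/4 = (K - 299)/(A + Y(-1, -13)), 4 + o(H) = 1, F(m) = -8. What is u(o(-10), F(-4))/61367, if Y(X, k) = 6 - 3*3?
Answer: -1208/675037 ≈ -0.0017895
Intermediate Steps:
Y(X, k) = -3 (Y(X, k) = 6 - 9 = -3)
o(H) = -3 (o(H) = -4 + 1 = -3)
u(K, A) = -4*(-299 + K)/(-3 + A) (u(K, A) = -4*(K - 299)/(A - 3) = -4*(-299 + K)/(-3 + A))
u(o(-10), F(-4))/61367 = (4*(299 - 1*(-3))/(-3 - 8))/61367 = (4*(299 + 3)/(-11))*(1/61367) = (4*(-1/11)*302)*(1/61367) = -1208/11*1/61367 = -1208/675037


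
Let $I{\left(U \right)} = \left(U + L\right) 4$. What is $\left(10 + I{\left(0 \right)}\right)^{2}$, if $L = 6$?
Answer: $1156$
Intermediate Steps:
$I{\left(U \right)} = 24 + 4 U$ ($I{\left(U \right)} = \left(U + 6\right) 4 = \left(6 + U\right) 4 = 24 + 4 U$)
$\left(10 + I{\left(0 \right)}\right)^{2} = \left(10 + \left(24 + 4 \cdot 0\right)\right)^{2} = \left(10 + \left(24 + 0\right)\right)^{2} = \left(10 + 24\right)^{2} = 34^{2} = 1156$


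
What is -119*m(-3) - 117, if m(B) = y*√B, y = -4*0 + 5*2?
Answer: -117 - 1190*I*√3 ≈ -117.0 - 2061.1*I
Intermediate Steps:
y = 10 (y = 0 + 10 = 10)
m(B) = 10*√B
-119*m(-3) - 117 = -1190*√(-3) - 117 = -1190*I*√3 - 117 = -117 - 1190*I*√3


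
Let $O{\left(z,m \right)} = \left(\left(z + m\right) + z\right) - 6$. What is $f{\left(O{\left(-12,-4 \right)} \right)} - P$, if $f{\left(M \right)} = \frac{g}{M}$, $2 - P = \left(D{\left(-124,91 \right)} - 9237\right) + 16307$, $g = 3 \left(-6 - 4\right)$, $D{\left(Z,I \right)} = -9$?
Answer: $\frac{120018}{17} \approx 7059.9$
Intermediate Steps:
$g = -30$ ($g = 3 \left(-6 - 4\right) = 3 \left(-10\right) = -30$)
$O{\left(z,m \right)} = -6 + m + 2 z$ ($O{\left(z,m \right)} = \left(\left(m + z\right) + z\right) - 6 = \left(m + 2 z\right) - 6 = -6 + m + 2 z$)
$P = -7059$ ($P = 2 - \left(\left(-9 - 9237\right) + 16307\right) = 2 - \left(-9246 + 16307\right) = 2 - 7061 = -7059$)
$f{\left(M \right)} = - \frac{30}{M}$
$f{\left(O{\left(-12,-4 \right)} \right)} - P = - \frac{30}{-6 - 4 + 2 \left(-12\right)} - -7059 = - \frac{30}{-6 - 4 - 24} + 7059 = - \frac{30}{-34} + 7059 = \left(-30\right) \left(- \frac{1}{34}\right) + 7059 = \frac{15}{17} + 7059 = \frac{120018}{17}$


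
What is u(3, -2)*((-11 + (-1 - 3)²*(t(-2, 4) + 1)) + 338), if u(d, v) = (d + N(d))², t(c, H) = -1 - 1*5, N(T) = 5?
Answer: 15808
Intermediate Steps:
t(c, H) = -6 (t(c, H) = -1 - 5 = -6)
u(d, v) = (5 + d)² (u(d, v) = (d + 5)² = (5 + d)²)
u(3, -2)*((-11 + (-1 - 3)²*(t(-2, 4) + 1)) + 338) = (5 + 3)²*((-11 + (-1 - 3)²*(-6 + 1)) + 338) = 8²*((-11 + (-4)²*(-5)) + 338) = 64*((-11 + 16*(-5)) + 338) = 64*((-11 - 80) + 338) = 64*(-91 + 338) = 64*247 = 15808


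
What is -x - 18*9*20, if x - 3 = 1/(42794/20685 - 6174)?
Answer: -414022101543/127666396 ≈ -3243.0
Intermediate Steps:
x = 382978503/127666396 (x = 3 + 1/(42794/20685 - 6174) = 3 + 1/(-127666396/20685) = 3 - 20685/127666396 = 382978503/127666396 ≈ 2.9998)
-x - 18*9*20 = -1*382978503/127666396 - 18*9*20 = -382978503/127666396 - 162*20 = -382978503/127666396 - 1*3240 = -382978503/127666396 - 3240 = -414022101543/127666396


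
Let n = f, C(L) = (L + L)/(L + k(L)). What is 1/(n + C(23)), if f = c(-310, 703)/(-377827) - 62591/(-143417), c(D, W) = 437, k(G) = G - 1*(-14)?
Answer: 1625604445770/1953873637597 ≈ 0.83199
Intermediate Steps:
k(G) = 14 + G (k(G) = G + 14 = 14 + G)
C(L) = 2*L/(14 + 2*L) (C(L) = (L + L)/(L + (14 + L)) = (2*L)/(14 + 2*L) = 2*L/(14 + 2*L))
f = 23585896528/54186814859 (f = 437/(-377827) - 62591/(-143417) = 437*(-1/377827) - 62591*(-1/143417) = -437/377827 + 62591/143417 = 23585896528/54186814859 ≈ 0.43527)
n = 23585896528/54186814859 ≈ 0.43527
1/(n + C(23)) = 1/(23585896528/54186814859 + 23/(7 + 23)) = 1/(23585896528/54186814859 + 23/30) = 1/(1953873637597/1625604445770) = 1625604445770/1953873637597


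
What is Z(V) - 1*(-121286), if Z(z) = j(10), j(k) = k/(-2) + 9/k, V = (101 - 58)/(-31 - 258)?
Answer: 1212819/10 ≈ 1.2128e+5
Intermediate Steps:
V = -43/289 (V = 43/(-289) = 43*(-1/289) = -43/289 ≈ -0.14879)
j(k) = 9/k - k/2 (j(k) = k*(-½) + 9/k = -k/2 + 9/k = 9/k - k/2)
Z(z) = -41/10 (Z(z) = 9/10 - ½*10 = 9*(⅒) - 5 = 9/10 - 5 = -41/10)
Z(V) - 1*(-121286) = -41/10 - 1*(-121286) = -41/10 + 121286 = 1212819/10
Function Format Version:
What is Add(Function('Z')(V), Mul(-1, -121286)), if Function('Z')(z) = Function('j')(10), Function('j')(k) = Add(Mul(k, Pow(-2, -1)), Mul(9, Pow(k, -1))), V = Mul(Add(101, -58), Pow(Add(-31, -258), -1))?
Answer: Rational(1212819, 10) ≈ 1.2128e+5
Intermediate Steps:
V = Rational(-43, 289) (V = Mul(43, Pow(-289, -1)) = Mul(43, Rational(-1, 289)) = Rational(-43, 289) ≈ -0.14879)
Function('j')(k) = Add(Mul(9, Pow(k, -1)), Mul(Rational(-1, 2), k)) (Function('j')(k) = Add(Mul(k, Rational(-1, 2)), Mul(9, Pow(k, -1))) = Add(Mul(Rational(-1, 2), k), Mul(9, Pow(k, -1))) = Add(Mul(9, Pow(k, -1)), Mul(Rational(-1, 2), k)))
Function('Z')(z) = Rational(-41, 10) (Function('Z')(z) = Add(Mul(9, Pow(10, -1)), Mul(Rational(-1, 2), 10)) = Add(Mul(9, Rational(1, 10)), -5) = Add(Rational(9, 10), -5) = Rational(-41, 10))
Add(Function('Z')(V), Mul(-1, -121286)) = Add(Rational(-41, 10), Mul(-1, -121286)) = Add(Rational(-41, 10), 121286) = Rational(1212819, 10)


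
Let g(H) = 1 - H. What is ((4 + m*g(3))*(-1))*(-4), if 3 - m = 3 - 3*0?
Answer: 16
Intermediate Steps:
m = 0 (m = 3 - (3 - 3*0) = 3 - (3 + 0) = 3 - 1*3 = 3 - 3 = 0)
((4 + m*g(3))*(-1))*(-4) = ((4 + 0*(1 - 1*3))*(-1))*(-4) = ((4 + 0*(1 - 3))*(-1))*(-4) = ((4 + 0*(-2))*(-1))*(-4) = ((4 + 0)*(-1))*(-4) = (4*(-1))*(-4) = -4*(-4) = 16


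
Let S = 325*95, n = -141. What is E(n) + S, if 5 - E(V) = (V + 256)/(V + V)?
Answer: 8708275/282 ≈ 30880.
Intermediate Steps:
S = 30875
E(V) = 5 - (256 + V)/(2*V) (E(V) = 5 - (V + 256)/(V + V) = 5 - (256 + V)/(2*V))
E(n) + S = (9/2 - 128/(-141)) + 30875 = (9/2 - 128*(-1/141)) + 30875 = (9/2 + 128/141) + 30875 = 1525/282 + 30875 = 8708275/282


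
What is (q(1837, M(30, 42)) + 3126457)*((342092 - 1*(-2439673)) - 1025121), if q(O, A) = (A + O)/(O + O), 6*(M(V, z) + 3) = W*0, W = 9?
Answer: 10088937746818344/1837 ≈ 5.4921e+12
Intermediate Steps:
M(V, z) = -3 (M(V, z) = -3 + (9*0)/6 = -3 + (⅙)*0 = -3 + 0 = -3)
q(O, A) = (A + O)/(2*O) (q(O, A) = (A + O)/((2*O)) = (A + O)*(1/(2*O)) = (A + O)/(2*O))
(q(1837, M(30, 42)) + 3126457)*((342092 - 1*(-2439673)) - 1025121) = ((½)*(-3 + 1837)/1837 + 3126457)*((342092 - 1*(-2439673)) - 1025121) = ((½)*(1/1837)*1834 + 3126457)*((342092 + 2439673) - 1025121) = (917/1837 + 3126457)*(2781765 - 1025121) = (5743302426/1837)*1756644 = 10088937746818344/1837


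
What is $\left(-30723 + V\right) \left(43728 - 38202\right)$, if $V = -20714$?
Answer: $-284240862$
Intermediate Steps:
$\left(-30723 + V\right) \left(43728 - 38202\right) = \left(-30723 - 20714\right) \left(43728 - 38202\right) = \left(-51437\right) 5526 = -284240862$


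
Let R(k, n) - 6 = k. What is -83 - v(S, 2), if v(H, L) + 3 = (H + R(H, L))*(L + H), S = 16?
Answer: -764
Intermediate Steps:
R(k, n) = 6 + k
v(H, L) = -3 + (6 + 2*H)*(H + L) (v(H, L) = -3 + (H + (6 + H))*(L + H) = -3 + (6 + 2*H)*(H + L))
-83 - v(S, 2) = -83 - (-3 + 16**2 + 16*2 + 16*(6 + 16) + 2*(6 + 16)) = -83 - (-3 + 256 + 32 + 16*22 + 2*22) = -83 - (-3 + 256 + 32 + 352 + 44) = -83 - 1*681 = -83 - 681 = -764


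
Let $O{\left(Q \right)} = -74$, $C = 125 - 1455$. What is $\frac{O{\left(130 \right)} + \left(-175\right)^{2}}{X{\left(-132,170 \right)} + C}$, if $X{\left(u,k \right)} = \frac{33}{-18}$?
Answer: $- \frac{183306}{7991} \approx -22.939$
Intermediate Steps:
$C = -1330$ ($C = 125 - 1455 = -1330$)
$X{\left(u,k \right)} = - \frac{11}{6}$ ($X{\left(u,k \right)} = 33 \left(- \frac{1}{18}\right) = - \frac{11}{6}$)
$\frac{O{\left(130 \right)} + \left(-175\right)^{2}}{X{\left(-132,170 \right)} + C} = \frac{-74 + \left(-175\right)^{2}}{- \frac{11}{6} - 1330} = \frac{-74 + 30625}{- \frac{7991}{6}} = 30551 \left(- \frac{6}{7991}\right) = - \frac{183306}{7991}$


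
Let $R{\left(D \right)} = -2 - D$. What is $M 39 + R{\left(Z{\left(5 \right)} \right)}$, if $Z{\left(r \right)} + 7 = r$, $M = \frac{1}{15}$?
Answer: $\frac{13}{5} \approx 2.6$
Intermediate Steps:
$M = \frac{1}{15} \approx 0.066667$
$Z{\left(r \right)} = -7 + r$
$M 39 + R{\left(Z{\left(5 \right)} \right)} = \frac{1}{15} \cdot 39 - 0 = \frac{13}{5} - 0 = \frac{13}{5} + \left(-2 + 2\right) = \frac{13}{5} + 0 = \frac{13}{5}$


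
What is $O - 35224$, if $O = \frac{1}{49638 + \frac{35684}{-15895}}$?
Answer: $- \frac{2526394409739}{71723666} \approx -35224.0$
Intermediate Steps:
$O = \frac{1445}{71723666}$ ($O = \frac{1}{49638 + 35684 \left(- \frac{1}{15895}\right)} = \frac{1}{49638 - \frac{3244}{1445}} = \frac{1}{\frac{71723666}{1445}} = \frac{1445}{71723666} \approx 2.0147 \cdot 10^{-5}$)
$O - 35224 = \frac{1445}{71723666} - 35224 = - \frac{2526394409739}{71723666}$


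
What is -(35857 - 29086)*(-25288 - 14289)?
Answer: 267975867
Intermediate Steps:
-(35857 - 29086)*(-25288 - 14289) = -6771*(-39577) = -1*(-267975867) = 267975867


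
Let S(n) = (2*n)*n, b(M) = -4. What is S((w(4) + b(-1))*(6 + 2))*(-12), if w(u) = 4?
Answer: 0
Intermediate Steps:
S(n) = 2*n²
S((w(4) + b(-1))*(6 + 2))*(-12) = (2*((4 - 4)*(6 + 2))²)*(-12) = (2*(0*8)²)*(-12) = (2*0²)*(-12) = (2*0)*(-12) = 0*(-12) = 0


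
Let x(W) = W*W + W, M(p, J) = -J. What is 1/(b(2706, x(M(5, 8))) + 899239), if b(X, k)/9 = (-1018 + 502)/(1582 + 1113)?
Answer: 2695/2423444461 ≈ 1.1121e-6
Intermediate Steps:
x(W) = W + W**2 (x(W) = W**2 + W = W + W**2)
b(X, k) = -4644/2695 (b(X, k) = 9*((-1018 + 502)/(1582 + 1113)) = 9*(-516/2695) = -4644/2695)
1/(b(2706, x(M(5, 8))) + 899239) = 1/(-4644/2695 + 899239) = 1/(2423444461/2695) = 2695/2423444461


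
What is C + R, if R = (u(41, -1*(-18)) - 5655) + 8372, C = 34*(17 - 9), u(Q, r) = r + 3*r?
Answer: 3061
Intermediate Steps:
u(Q, r) = 4*r
C = 272 (C = 34*8 = 272)
R = 2789 (R = (4*(-1*(-18)) - 5655) + 8372 = (4*18 - 5655) + 8372 = (72 - 5655) + 8372 = -5583 + 8372 = 2789)
C + R = 272 + 2789 = 3061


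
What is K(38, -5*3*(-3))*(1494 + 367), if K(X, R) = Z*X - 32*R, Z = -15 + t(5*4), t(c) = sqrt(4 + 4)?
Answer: -3740610 + 141436*sqrt(2) ≈ -3.5406e+6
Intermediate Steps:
t(c) = 2*sqrt(2) (t(c) = sqrt(8) = 2*sqrt(2))
Z = -15 + 2*sqrt(2) ≈ -12.172
K(X, R) = -32*R + X*(-15 + 2*sqrt(2)) (K(X, R) = (-15 + 2*sqrt(2))*X - 32*R = X*(-15 + 2*sqrt(2)) - 32*R = -32*R + X*(-15 + 2*sqrt(2)))
K(38, -5*3*(-3))*(1494 + 367) = (-32*(-5*3)*(-3) - 1*38*(15 - 2*sqrt(2)))*(1494 + 367) = (-(-480)*(-3) + (-570 + 76*sqrt(2)))*1861 = (-32*45 + (-570 + 76*sqrt(2)))*1861 = (-1440 + (-570 + 76*sqrt(2)))*1861 = (-2010 + 76*sqrt(2))*1861 = -3740610 + 141436*sqrt(2)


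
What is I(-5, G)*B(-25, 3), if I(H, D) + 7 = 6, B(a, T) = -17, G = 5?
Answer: 17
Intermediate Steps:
I(H, D) = -1 (I(H, D) = -7 + 6 = -1)
I(-5, G)*B(-25, 3) = -1*(-17) = 17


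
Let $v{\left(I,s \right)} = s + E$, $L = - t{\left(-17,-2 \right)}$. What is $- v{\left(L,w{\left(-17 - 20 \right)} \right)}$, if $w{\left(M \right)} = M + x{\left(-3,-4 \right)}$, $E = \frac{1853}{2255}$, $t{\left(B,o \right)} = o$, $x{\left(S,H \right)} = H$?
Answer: $\frac{90602}{2255} \approx 40.178$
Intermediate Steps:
$E = \frac{1853}{2255}$ ($E = 1853 \cdot \frac{1}{2255} = \frac{1853}{2255} \approx 0.82173$)
$w{\left(M \right)} = -4 + M$ ($w{\left(M \right)} = M - 4 = -4 + M$)
$L = 2$ ($L = \left(-1\right) \left(-2\right) = 2$)
$v{\left(I,s \right)} = \frac{1853}{2255} + s$ ($v{\left(I,s \right)} = s + \frac{1853}{2255} = \frac{1853}{2255} + s$)
$- v{\left(L,w{\left(-17 - 20 \right)} \right)} = - (\frac{1853}{2255} - 41) = \left(-1\right) \left(- \frac{90602}{2255}\right) = \frac{90602}{2255}$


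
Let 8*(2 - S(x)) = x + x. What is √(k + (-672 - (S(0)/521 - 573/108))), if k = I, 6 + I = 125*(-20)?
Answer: I*√31003214209/3126 ≈ 56.327*I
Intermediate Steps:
S(x) = 2 - x/4 (S(x) = 2 - (x + x)/8 = 2 - x/4)
I = -2506 (I = -6 + 125*(-20) = -6 - 2500 = -2506)
k = -2506
√(k + (-672 - (S(0)/521 - 573/108))) = √(-2506 + (-672 - ((2 - ¼*0)/521 - 573/108))) = √(-2506 + (-672 - ((2 + 0)*(1/521) - 573*1/108))) = √(-2506 + (-672 - (2*(1/521) - 191/36))) = √(-2506 + (-672 - (2/521 - 191/36))) = √(-2506 + (-672 - 1*(-99439/18756))) = √(-2506 + (-672 + 99439/18756)) = √(-2506 - 12504593/18756) = √(-59507129/18756) = I*√31003214209/3126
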